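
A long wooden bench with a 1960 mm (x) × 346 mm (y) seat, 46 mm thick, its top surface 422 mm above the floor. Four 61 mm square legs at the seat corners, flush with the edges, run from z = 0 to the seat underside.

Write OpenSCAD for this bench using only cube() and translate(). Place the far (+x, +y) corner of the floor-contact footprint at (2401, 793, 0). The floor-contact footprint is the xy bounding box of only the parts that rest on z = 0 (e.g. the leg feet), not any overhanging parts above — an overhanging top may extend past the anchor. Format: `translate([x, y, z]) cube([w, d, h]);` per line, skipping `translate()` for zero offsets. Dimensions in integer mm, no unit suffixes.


translate([441, 447, 376]) cube([1960, 346, 46]);
translate([441, 447, 0]) cube([61, 61, 376]);
translate([441, 732, 0]) cube([61, 61, 376]);
translate([2340, 447, 0]) cube([61, 61, 376]);
translate([2340, 732, 0]) cube([61, 61, 376]);


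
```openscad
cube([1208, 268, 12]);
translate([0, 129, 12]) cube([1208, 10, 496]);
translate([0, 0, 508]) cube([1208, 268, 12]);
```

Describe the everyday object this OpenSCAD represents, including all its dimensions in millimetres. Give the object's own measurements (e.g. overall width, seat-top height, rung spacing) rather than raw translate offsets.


An I-beam lying along x, 1208 mm long. Overall section height 520 mm. Two flanges 268 mm wide (y) and 12 mm thick, one on the floor and one at the top; a web 10 mm thick runs between them, centred on the flange width.


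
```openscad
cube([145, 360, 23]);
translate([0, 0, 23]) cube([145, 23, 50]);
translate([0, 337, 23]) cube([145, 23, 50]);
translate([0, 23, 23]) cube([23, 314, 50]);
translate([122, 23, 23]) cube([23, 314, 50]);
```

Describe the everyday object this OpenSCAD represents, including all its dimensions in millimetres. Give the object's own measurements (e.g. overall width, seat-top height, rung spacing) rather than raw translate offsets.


An open-topped rectangular box: outside dimensions 145×360×73 mm, with a uniform wall and base thickness of 23 mm. The base is a full 145×360 slab on the floor; four walls sit on top of the base. The front and back walls (the −y and +y sides) span the full width; the two side walls fit between them.


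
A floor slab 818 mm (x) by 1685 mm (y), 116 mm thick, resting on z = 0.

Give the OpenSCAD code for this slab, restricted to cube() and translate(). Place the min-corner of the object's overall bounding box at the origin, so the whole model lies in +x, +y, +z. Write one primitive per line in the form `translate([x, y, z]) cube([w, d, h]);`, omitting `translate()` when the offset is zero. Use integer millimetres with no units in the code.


cube([818, 1685, 116]);


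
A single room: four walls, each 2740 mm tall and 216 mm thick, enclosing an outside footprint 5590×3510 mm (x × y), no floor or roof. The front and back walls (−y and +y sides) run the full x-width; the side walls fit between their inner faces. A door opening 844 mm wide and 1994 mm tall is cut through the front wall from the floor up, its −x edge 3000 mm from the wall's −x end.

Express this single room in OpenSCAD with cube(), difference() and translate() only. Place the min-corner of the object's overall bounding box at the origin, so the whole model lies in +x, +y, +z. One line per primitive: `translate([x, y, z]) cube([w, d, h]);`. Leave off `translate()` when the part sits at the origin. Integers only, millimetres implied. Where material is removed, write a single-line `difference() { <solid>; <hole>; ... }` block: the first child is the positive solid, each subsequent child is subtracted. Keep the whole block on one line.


difference() { cube([5590, 216, 2740]); translate([3000, 0, 0]) cube([844, 216, 1994]); }
translate([0, 3294, 0]) cube([5590, 216, 2740]);
translate([0, 216, 0]) cube([216, 3078, 2740]);
translate([5374, 216, 0]) cube([216, 3078, 2740]);


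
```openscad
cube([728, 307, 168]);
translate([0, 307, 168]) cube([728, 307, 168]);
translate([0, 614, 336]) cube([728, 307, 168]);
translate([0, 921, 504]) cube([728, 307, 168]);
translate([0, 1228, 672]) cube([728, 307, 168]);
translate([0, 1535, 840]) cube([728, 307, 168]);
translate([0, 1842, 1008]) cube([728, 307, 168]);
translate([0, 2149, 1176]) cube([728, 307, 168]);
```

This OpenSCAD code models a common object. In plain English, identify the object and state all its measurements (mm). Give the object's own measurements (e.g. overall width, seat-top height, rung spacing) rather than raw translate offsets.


A straight staircase of 8 solid steps. Each step is 728 mm wide (x), 307 mm deep (y, the going) and 168 mm tall (the rise). The first step rests on the floor; each subsequent step sits one going further in +y and one rise higher in +z, directly behind and above the previous step with no overlap.


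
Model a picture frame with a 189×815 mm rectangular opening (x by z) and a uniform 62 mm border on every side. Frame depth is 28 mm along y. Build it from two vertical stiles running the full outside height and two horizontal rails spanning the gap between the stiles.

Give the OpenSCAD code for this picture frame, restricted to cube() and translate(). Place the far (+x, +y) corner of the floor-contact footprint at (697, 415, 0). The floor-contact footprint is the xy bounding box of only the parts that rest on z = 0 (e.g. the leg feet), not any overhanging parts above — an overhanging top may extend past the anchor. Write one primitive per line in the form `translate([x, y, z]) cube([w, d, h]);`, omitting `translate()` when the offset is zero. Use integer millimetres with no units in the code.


translate([384, 387, 0]) cube([62, 28, 939]);
translate([635, 387, 0]) cube([62, 28, 939]);
translate([446, 387, 0]) cube([189, 28, 62]);
translate([446, 387, 877]) cube([189, 28, 62]);


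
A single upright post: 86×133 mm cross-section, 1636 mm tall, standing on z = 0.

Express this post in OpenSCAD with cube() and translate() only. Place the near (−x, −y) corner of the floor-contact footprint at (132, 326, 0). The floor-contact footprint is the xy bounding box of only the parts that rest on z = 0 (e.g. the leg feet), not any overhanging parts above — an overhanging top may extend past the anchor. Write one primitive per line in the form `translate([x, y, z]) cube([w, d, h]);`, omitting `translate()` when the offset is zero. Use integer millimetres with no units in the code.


translate([132, 326, 0]) cube([86, 133, 1636]);


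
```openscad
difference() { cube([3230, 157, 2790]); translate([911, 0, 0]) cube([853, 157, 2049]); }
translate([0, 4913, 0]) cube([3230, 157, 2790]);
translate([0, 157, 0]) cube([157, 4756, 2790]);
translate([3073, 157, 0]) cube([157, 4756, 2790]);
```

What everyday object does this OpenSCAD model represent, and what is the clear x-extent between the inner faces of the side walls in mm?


A single room. The interior width is 2916 mm.

Four walls enclosing a rectangle with a door in the front wall — a room. Outside width 3230 minus two 157 mm walls gives 2916 mm.


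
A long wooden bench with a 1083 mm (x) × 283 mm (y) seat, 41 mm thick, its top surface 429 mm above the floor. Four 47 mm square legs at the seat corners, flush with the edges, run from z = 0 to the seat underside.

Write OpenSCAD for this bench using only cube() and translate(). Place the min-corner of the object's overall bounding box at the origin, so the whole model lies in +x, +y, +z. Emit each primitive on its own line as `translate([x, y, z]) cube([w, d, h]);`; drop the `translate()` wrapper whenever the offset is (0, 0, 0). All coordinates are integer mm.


// leg_h = 429 − 41 = 388
translate([0, 0, 388]) cube([1083, 283, 41]);
cube([47, 47, 388]);
translate([0, 236, 0]) cube([47, 47, 388]);
translate([1036, 0, 0]) cube([47, 47, 388]);
translate([1036, 236, 0]) cube([47, 47, 388]);


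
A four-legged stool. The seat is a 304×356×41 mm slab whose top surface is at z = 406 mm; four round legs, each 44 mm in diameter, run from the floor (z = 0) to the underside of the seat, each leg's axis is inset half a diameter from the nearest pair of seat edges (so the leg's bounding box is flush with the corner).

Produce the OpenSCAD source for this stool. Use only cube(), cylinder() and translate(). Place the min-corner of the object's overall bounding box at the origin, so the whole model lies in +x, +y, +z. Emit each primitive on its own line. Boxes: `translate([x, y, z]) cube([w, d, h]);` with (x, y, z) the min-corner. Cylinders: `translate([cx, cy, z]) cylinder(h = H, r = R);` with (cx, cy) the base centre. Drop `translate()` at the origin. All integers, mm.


// leg_h = 406 - 41 = 365
translate([0, 0, 365]) cube([304, 356, 41]);
translate([22, 22, 0]) cylinder(h = 365, r = 22);
translate([282, 22, 0]) cylinder(h = 365, r = 22);
translate([22, 334, 0]) cylinder(h = 365, r = 22);
translate([282, 334, 0]) cylinder(h = 365, r = 22);


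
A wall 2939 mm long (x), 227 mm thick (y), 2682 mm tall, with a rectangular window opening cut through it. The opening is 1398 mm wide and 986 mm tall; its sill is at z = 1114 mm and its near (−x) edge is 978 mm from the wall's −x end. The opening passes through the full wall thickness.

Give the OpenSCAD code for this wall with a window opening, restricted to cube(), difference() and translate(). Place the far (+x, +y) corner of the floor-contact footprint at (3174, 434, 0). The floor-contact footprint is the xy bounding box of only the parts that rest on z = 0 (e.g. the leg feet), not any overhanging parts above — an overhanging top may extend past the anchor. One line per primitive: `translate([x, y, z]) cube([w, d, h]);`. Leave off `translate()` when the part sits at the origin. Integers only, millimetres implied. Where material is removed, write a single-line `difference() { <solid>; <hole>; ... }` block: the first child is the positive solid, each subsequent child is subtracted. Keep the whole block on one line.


difference() { translate([235, 207, 0]) cube([2939, 227, 2682]); translate([1213, 207, 1114]) cube([1398, 227, 986]); }


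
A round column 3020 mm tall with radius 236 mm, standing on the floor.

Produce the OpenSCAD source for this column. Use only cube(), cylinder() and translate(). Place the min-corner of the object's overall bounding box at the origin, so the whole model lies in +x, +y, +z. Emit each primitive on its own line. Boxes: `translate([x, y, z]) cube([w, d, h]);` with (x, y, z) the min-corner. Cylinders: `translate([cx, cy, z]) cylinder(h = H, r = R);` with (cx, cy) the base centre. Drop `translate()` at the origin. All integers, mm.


translate([236, 236, 0]) cylinder(h = 3020, r = 236);


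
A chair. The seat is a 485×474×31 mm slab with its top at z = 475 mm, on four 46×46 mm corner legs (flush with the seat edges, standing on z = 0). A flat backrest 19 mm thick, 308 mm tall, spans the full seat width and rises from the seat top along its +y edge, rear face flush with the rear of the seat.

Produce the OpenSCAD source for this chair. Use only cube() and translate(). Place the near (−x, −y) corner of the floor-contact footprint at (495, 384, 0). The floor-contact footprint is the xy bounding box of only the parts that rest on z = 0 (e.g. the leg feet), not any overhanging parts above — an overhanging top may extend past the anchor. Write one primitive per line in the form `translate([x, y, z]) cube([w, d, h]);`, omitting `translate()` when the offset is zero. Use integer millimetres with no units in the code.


translate([495, 384, 444]) cube([485, 474, 31]);
translate([495, 384, 0]) cube([46, 46, 444]);
translate([934, 384, 0]) cube([46, 46, 444]);
translate([495, 812, 0]) cube([46, 46, 444]);
translate([934, 812, 0]) cube([46, 46, 444]);
translate([495, 839, 475]) cube([485, 19, 308]);


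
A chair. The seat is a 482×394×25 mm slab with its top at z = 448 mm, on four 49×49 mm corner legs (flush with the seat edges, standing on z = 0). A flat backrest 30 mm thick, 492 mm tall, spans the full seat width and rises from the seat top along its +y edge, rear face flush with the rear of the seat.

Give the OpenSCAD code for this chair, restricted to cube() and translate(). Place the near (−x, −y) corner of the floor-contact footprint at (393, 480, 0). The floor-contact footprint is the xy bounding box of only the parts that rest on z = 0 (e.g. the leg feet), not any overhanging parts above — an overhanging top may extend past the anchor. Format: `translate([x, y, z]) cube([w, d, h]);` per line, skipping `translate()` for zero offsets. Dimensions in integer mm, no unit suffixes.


translate([393, 480, 423]) cube([482, 394, 25]);
translate([393, 480, 0]) cube([49, 49, 423]);
translate([826, 480, 0]) cube([49, 49, 423]);
translate([393, 825, 0]) cube([49, 49, 423]);
translate([826, 825, 0]) cube([49, 49, 423]);
translate([393, 844, 448]) cube([482, 30, 492]);


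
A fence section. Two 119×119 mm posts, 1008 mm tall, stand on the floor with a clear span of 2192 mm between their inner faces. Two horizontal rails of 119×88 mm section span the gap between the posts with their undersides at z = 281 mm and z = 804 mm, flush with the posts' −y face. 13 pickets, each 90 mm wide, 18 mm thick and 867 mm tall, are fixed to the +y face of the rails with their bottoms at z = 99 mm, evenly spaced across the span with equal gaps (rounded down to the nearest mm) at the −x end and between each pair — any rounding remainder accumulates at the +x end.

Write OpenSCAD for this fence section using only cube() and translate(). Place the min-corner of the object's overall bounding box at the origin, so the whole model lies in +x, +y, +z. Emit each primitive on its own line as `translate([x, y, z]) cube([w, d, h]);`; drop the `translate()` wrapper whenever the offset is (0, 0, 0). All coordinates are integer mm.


cube([119, 119, 1008]);
translate([2311, 0, 0]) cube([119, 119, 1008]);
translate([119, 0, 281]) cube([2192, 119, 88]);
translate([119, 0, 804]) cube([2192, 119, 88]);
translate([192, 119, 99]) cube([90, 18, 867]);
translate([355, 119, 99]) cube([90, 18, 867]);
translate([518, 119, 99]) cube([90, 18, 867]);
translate([681, 119, 99]) cube([90, 18, 867]);
translate([844, 119, 99]) cube([90, 18, 867]);
translate([1007, 119, 99]) cube([90, 18, 867]);
translate([1170, 119, 99]) cube([90, 18, 867]);
translate([1333, 119, 99]) cube([90, 18, 867]);
translate([1496, 119, 99]) cube([90, 18, 867]);
translate([1659, 119, 99]) cube([90, 18, 867]);
translate([1822, 119, 99]) cube([90, 18, 867]);
translate([1985, 119, 99]) cube([90, 18, 867]);
translate([2148, 119, 99]) cube([90, 18, 867]);


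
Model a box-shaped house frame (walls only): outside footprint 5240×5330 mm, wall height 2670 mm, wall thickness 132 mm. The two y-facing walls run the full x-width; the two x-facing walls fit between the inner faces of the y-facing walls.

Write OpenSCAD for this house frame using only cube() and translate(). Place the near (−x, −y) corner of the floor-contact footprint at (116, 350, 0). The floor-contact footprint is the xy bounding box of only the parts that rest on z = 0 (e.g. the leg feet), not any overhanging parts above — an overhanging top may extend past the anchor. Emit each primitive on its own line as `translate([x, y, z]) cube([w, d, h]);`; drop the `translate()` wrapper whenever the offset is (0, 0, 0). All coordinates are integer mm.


translate([116, 350, 0]) cube([5240, 132, 2670]);
translate([116, 5548, 0]) cube([5240, 132, 2670]);
translate([116, 482, 0]) cube([132, 5066, 2670]);
translate([5224, 482, 0]) cube([132, 5066, 2670]);


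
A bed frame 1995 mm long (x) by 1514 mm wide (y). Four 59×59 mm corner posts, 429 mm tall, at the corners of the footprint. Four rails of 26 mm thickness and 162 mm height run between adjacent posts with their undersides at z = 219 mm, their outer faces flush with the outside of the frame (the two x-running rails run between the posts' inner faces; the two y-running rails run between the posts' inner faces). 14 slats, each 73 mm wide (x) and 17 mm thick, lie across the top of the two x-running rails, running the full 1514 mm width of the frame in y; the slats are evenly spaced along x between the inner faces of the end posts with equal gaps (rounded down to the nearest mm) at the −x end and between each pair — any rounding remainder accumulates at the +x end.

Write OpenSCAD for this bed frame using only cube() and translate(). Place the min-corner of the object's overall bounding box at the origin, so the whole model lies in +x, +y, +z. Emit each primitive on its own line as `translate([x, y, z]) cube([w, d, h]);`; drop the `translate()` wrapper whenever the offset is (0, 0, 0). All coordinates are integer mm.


// slat z = rail_z + rail_h = 219 + 162 = 381
// slat gap = ⌊(1877 − 14·73) / 15⌋ = 57
cube([59, 59, 429]);
translate([0, 1455, 0]) cube([59, 59, 429]);
translate([1936, 0, 0]) cube([59, 59, 429]);
translate([1936, 1455, 0]) cube([59, 59, 429]);
translate([59, 0, 219]) cube([1877, 26, 162]);
translate([59, 1488, 219]) cube([1877, 26, 162]);
translate([0, 59, 219]) cube([26, 1396, 162]);
translate([1969, 59, 219]) cube([26, 1396, 162]);
translate([116, 0, 381]) cube([73, 1514, 17]);
translate([246, 0, 381]) cube([73, 1514, 17]);
translate([376, 0, 381]) cube([73, 1514, 17]);
translate([506, 0, 381]) cube([73, 1514, 17]);
translate([636, 0, 381]) cube([73, 1514, 17]);
translate([766, 0, 381]) cube([73, 1514, 17]);
translate([896, 0, 381]) cube([73, 1514, 17]);
translate([1026, 0, 381]) cube([73, 1514, 17]);
translate([1156, 0, 381]) cube([73, 1514, 17]);
translate([1286, 0, 381]) cube([73, 1514, 17]);
translate([1416, 0, 381]) cube([73, 1514, 17]);
translate([1546, 0, 381]) cube([73, 1514, 17]);
translate([1676, 0, 381]) cube([73, 1514, 17]);
translate([1806, 0, 381]) cube([73, 1514, 17]);


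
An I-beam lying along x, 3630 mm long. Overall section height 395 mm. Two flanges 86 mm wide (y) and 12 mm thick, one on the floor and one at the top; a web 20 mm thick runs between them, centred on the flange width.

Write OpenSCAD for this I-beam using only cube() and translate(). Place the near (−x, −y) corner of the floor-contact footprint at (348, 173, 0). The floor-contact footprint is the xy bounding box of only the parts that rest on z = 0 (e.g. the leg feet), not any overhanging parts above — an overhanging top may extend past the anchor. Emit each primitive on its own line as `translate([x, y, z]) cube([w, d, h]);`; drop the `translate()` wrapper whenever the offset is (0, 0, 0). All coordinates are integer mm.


translate([348, 173, 0]) cube([3630, 86, 12]);
translate([348, 206, 12]) cube([3630, 20, 371]);
translate([348, 173, 383]) cube([3630, 86, 12]);


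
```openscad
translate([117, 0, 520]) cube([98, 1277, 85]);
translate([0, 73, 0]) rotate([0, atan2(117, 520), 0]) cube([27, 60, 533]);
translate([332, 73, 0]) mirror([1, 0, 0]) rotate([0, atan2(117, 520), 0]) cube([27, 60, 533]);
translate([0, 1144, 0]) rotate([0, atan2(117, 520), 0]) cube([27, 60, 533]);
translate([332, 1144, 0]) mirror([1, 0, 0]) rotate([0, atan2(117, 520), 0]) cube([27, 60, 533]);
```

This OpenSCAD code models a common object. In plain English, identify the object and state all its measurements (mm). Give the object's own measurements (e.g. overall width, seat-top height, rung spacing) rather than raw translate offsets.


A sawhorse. A 98×1277×85 mm beam (x, y, z) sits on two A-frame leg pairs. Each pair is two raked legs of 27×60 mm section (60 mm along y) splaying symmetrically in x. Each leg rises 520 mm vertically over 117 mm of horizontal reach and is 533 mm long along its own axis. Every leg's outer bottom edge rests on the floor and its outer top edge meets a bottom edge of the beam — the left legs (tilting toward +x) meet the beam's −x bottom edge, the right legs (their mirror images, tilting toward −x) meet its +x bottom edge — so the leg tops tuck under the beam, the beam's underside is 520 mm above the floor, and the feet are 332 mm apart outside-to-outside with the beam centred between them. The two leg pairs are set in 73 mm from either end of the beam.


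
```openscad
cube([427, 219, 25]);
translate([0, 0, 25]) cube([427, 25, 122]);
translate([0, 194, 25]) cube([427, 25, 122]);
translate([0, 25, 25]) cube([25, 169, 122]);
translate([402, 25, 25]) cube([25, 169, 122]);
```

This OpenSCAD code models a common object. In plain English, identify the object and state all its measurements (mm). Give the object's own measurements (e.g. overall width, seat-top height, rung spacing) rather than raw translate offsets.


An open-topped rectangular box: outside dimensions 427×219×147 mm, with a uniform wall and base thickness of 25 mm. The base is a full 427×219 slab on the floor; four walls sit on top of the base. The front and back walls (the −y and +y sides) span the full width; the two side walls fit between them.


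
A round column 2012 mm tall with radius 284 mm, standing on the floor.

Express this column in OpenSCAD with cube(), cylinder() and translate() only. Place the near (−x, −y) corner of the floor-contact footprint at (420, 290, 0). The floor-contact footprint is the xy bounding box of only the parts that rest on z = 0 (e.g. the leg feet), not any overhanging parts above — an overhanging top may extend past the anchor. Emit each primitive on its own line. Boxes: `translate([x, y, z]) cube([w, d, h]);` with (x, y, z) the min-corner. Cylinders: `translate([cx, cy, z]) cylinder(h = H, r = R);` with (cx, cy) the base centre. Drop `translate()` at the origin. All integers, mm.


translate([704, 574, 0]) cylinder(h = 2012, r = 284);


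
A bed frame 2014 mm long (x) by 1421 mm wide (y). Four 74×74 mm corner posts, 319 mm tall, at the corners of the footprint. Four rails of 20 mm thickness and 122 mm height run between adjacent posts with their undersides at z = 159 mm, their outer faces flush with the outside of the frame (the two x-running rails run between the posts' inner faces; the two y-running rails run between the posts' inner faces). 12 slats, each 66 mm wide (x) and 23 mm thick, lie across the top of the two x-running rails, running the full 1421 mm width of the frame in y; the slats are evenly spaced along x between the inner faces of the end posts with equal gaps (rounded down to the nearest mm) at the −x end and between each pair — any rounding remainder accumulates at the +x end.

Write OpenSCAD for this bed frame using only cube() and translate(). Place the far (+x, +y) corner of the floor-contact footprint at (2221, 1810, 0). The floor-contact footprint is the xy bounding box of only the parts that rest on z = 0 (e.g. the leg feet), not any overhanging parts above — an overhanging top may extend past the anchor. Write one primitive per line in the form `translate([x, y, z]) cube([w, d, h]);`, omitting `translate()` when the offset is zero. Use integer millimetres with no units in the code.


translate([207, 389, 0]) cube([74, 74, 319]);
translate([207, 1736, 0]) cube([74, 74, 319]);
translate([2147, 389, 0]) cube([74, 74, 319]);
translate([2147, 1736, 0]) cube([74, 74, 319]);
translate([281, 389, 159]) cube([1866, 20, 122]);
translate([281, 1790, 159]) cube([1866, 20, 122]);
translate([207, 463, 159]) cube([20, 1273, 122]);
translate([2201, 463, 159]) cube([20, 1273, 122]);
translate([363, 389, 281]) cube([66, 1421, 23]);
translate([511, 389, 281]) cube([66, 1421, 23]);
translate([659, 389, 281]) cube([66, 1421, 23]);
translate([807, 389, 281]) cube([66, 1421, 23]);
translate([955, 389, 281]) cube([66, 1421, 23]);
translate([1103, 389, 281]) cube([66, 1421, 23]);
translate([1251, 389, 281]) cube([66, 1421, 23]);
translate([1399, 389, 281]) cube([66, 1421, 23]);
translate([1547, 389, 281]) cube([66, 1421, 23]);
translate([1695, 389, 281]) cube([66, 1421, 23]);
translate([1843, 389, 281]) cube([66, 1421, 23]);
translate([1991, 389, 281]) cube([66, 1421, 23]);


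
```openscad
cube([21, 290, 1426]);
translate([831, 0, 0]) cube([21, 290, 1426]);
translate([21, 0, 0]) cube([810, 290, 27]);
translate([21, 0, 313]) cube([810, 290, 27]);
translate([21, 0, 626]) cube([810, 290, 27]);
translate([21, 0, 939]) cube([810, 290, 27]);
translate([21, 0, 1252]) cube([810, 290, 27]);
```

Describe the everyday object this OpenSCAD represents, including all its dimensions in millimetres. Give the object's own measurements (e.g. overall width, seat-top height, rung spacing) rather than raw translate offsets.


An open bookshelf. Two side panels, each 21 mm thick, 290 mm deep and 1426 mm tall, stand 852 mm apart (outside-to-outside). Between them sit 5 shelves, each 27 mm thick and 290 mm deep, spanning the full gap between the sides. The bottom shelf rests on the floor (its underside at z = 0) and the clear gap between one shelf's top and the next shelf's underside is 286 mm.


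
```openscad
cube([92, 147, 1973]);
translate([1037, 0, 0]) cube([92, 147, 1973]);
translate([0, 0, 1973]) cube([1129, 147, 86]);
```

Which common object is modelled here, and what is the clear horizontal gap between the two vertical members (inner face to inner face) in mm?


A door frame. The clear opening width is 945 mm.

Two 1973 mm tall posts with a header on top — a door frame. The left jamb is 92 mm wide at x = 0; the right jamb starts at x = 1037. The clear opening is 1037 − 92 = 945 mm.


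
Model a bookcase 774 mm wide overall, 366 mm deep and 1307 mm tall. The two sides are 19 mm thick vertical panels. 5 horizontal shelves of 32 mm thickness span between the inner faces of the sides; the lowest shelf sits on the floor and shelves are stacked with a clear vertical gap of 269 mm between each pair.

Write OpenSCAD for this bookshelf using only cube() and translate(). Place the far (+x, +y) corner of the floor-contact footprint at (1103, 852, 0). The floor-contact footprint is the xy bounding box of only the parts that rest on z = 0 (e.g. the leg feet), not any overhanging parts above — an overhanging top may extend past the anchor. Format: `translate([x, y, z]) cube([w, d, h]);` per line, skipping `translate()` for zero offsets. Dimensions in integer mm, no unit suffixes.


translate([329, 486, 0]) cube([19, 366, 1307]);
translate([1084, 486, 0]) cube([19, 366, 1307]);
translate([348, 486, 0]) cube([736, 366, 32]);
translate([348, 486, 301]) cube([736, 366, 32]);
translate([348, 486, 602]) cube([736, 366, 32]);
translate([348, 486, 903]) cube([736, 366, 32]);
translate([348, 486, 1204]) cube([736, 366, 32]);


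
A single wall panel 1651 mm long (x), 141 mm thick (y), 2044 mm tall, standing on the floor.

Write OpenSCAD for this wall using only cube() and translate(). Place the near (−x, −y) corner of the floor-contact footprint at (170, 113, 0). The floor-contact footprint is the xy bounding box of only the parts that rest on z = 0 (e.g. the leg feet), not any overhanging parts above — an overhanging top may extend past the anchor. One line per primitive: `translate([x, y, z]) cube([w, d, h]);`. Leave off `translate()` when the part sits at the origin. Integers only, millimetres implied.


translate([170, 113, 0]) cube([1651, 141, 2044]);


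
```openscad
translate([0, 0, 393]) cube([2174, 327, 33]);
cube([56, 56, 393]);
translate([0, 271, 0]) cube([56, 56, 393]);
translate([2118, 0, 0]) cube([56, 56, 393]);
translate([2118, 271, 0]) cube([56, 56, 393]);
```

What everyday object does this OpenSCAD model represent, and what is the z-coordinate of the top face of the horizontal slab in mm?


A bench. The seat-top height is 426 mm.

A long slab on four corner posts — a bench. The slab sits at z = 393 with thickness 33, so the top is 393 + 33 = 426 mm.


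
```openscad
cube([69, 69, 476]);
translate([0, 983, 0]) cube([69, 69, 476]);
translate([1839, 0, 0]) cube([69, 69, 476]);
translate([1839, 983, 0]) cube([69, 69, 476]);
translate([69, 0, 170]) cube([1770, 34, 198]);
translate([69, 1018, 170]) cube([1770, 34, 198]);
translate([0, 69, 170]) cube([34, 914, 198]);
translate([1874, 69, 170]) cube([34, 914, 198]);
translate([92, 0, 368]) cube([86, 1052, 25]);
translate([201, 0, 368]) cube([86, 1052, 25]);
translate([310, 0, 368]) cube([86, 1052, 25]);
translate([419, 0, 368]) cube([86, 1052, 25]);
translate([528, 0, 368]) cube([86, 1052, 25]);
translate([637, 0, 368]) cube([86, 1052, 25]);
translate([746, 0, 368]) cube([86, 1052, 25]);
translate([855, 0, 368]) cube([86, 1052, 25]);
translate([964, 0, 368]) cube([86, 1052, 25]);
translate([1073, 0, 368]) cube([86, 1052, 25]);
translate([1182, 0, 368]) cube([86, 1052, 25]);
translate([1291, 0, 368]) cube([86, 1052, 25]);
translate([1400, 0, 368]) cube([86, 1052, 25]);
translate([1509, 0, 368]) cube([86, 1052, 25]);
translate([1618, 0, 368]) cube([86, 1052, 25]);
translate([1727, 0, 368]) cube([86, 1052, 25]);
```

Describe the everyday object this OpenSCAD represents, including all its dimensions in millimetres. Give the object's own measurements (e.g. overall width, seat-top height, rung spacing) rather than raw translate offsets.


A bed frame 1908 mm long (x) by 1052 mm wide (y). Four 69×69 mm corner posts, 476 mm tall, at the corners of the footprint. Four rails of 34 mm thickness and 198 mm height run between adjacent posts with their undersides at z = 170 mm, their outer faces flush with the outside of the frame (the two x-running rails run between the posts' inner faces; the two y-running rails run between the posts' inner faces). 16 slats, each 86 mm wide (x) and 25 mm thick, lie across the top of the two x-running rails, running the full 1052 mm width of the frame in y; along x they sit between the end posts with a 23 mm gap after the −x posts and between neighbouring slats, leaving 26 mm before the +x posts.


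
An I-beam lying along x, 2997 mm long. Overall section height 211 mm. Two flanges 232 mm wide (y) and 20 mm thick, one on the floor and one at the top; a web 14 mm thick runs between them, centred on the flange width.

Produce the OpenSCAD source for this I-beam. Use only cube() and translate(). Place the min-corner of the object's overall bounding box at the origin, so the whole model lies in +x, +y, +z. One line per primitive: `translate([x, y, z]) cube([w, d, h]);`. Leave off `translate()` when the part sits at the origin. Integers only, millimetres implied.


cube([2997, 232, 20]);
translate([0, 109, 20]) cube([2997, 14, 171]);
translate([0, 0, 191]) cube([2997, 232, 20]);


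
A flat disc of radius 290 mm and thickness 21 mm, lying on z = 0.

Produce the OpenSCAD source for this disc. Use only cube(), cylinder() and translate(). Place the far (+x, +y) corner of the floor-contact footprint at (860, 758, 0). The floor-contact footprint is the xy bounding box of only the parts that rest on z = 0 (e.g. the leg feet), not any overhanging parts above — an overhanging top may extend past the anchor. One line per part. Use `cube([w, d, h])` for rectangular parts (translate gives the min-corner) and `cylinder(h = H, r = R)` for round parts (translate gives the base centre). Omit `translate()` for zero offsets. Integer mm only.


translate([570, 468, 0]) cylinder(h = 21, r = 290);


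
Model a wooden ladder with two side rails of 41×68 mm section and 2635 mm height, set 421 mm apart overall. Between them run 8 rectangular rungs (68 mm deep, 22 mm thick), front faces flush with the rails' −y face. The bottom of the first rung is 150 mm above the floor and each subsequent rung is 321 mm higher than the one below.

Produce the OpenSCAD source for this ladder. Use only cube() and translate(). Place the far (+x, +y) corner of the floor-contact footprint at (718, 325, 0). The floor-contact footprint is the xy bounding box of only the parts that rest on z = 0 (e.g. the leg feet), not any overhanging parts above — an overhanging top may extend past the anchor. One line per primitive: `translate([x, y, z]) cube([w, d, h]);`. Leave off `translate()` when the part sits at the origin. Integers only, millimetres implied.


translate([297, 257, 0]) cube([41, 68, 2635]);
translate([677, 257, 0]) cube([41, 68, 2635]);
translate([338, 257, 150]) cube([339, 68, 22]);
translate([338, 257, 471]) cube([339, 68, 22]);
translate([338, 257, 792]) cube([339, 68, 22]);
translate([338, 257, 1113]) cube([339, 68, 22]);
translate([338, 257, 1434]) cube([339, 68, 22]);
translate([338, 257, 1755]) cube([339, 68, 22]);
translate([338, 257, 2076]) cube([339, 68, 22]);
translate([338, 257, 2397]) cube([339, 68, 22]);


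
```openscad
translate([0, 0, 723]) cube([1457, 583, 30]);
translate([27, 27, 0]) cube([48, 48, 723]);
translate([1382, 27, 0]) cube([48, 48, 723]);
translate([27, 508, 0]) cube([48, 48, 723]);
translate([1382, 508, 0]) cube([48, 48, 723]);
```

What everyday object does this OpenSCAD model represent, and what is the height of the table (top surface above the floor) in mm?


A table. The table height is 753 mm.

A 1457×583×30 slab sits at z = 723 on four 48 mm square posts — a table. The top surface is at 723 + 30 = 753 mm.


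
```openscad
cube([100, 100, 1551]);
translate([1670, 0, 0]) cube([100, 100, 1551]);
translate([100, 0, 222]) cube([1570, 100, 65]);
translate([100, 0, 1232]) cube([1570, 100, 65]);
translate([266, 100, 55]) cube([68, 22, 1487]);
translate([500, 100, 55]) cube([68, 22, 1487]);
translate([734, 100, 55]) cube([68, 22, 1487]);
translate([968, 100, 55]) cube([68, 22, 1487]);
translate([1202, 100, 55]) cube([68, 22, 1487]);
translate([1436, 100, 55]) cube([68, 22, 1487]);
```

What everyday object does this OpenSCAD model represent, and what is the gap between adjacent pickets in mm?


A fence section. The picket gap is 166 mm.

Two posts, two rails, 6 pickets — a fence section. Span 1570 mm holds 6 pickets of 68 mm with 7 equal gaps: ⌊(1570 − 6·68) / 7⌋ = 166 mm.


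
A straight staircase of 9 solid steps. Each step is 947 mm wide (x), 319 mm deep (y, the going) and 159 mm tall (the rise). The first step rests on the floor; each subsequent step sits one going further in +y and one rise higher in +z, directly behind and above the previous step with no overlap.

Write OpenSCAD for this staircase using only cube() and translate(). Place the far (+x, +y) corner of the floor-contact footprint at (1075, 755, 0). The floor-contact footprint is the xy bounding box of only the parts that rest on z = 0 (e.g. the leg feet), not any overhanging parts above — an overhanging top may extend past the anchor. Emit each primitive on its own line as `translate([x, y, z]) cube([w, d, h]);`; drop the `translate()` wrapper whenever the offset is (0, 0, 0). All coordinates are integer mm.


translate([128, 436, 0]) cube([947, 319, 159]);
translate([128, 755, 159]) cube([947, 319, 159]);
translate([128, 1074, 318]) cube([947, 319, 159]);
translate([128, 1393, 477]) cube([947, 319, 159]);
translate([128, 1712, 636]) cube([947, 319, 159]);
translate([128, 2031, 795]) cube([947, 319, 159]);
translate([128, 2350, 954]) cube([947, 319, 159]);
translate([128, 2669, 1113]) cube([947, 319, 159]);
translate([128, 2988, 1272]) cube([947, 319, 159]);


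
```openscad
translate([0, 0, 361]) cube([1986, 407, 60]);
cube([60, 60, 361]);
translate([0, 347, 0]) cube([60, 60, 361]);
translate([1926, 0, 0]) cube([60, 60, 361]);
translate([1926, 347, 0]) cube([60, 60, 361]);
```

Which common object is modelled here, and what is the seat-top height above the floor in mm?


A bench. The seat-top height is 421 mm.

A long slab on four corner posts — a bench. The slab sits at z = 361 with thickness 60, so the top is 361 + 60 = 421 mm.


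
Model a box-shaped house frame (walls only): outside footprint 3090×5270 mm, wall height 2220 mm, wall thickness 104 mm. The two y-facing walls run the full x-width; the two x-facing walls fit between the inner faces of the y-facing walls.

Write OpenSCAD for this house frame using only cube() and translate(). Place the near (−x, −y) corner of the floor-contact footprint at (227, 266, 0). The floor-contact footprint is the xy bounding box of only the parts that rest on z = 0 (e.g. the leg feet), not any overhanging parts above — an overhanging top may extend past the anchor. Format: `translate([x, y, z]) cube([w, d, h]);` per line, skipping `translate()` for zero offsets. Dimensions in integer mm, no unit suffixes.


translate([227, 266, 0]) cube([3090, 104, 2220]);
translate([227, 5432, 0]) cube([3090, 104, 2220]);
translate([227, 370, 0]) cube([104, 5062, 2220]);
translate([3213, 370, 0]) cube([104, 5062, 2220]);


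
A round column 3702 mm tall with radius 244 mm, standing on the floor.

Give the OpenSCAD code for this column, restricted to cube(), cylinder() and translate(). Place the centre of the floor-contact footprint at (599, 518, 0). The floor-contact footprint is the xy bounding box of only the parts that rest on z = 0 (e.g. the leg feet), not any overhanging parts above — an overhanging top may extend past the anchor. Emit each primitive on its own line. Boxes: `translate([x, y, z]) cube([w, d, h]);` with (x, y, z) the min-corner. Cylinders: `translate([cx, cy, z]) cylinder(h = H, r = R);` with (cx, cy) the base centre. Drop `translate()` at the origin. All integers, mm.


translate([599, 518, 0]) cylinder(h = 3702, r = 244);


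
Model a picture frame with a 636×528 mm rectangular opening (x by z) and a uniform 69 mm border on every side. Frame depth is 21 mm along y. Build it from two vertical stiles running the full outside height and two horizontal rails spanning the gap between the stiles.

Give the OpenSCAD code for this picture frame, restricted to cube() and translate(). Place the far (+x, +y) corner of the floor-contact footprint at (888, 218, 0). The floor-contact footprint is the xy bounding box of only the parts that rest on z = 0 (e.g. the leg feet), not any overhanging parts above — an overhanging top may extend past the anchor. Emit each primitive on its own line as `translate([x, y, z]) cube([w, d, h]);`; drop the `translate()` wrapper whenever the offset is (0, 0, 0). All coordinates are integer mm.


translate([114, 197, 0]) cube([69, 21, 666]);
translate([819, 197, 0]) cube([69, 21, 666]);
translate([183, 197, 0]) cube([636, 21, 69]);
translate([183, 197, 597]) cube([636, 21, 69]);


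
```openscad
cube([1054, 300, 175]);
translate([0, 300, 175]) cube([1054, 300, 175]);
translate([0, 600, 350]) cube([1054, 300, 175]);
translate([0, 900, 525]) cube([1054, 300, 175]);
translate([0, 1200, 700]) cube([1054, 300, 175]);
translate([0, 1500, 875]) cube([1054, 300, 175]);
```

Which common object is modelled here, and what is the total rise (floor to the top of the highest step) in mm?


A staircase. The total rise is 1050 mm.

6 identical blocks, each offset up and back from the previous — a staircase. Each step is 175 mm tall and there are 6 of them, so the total rise is 6 × 175 = 1050 mm.


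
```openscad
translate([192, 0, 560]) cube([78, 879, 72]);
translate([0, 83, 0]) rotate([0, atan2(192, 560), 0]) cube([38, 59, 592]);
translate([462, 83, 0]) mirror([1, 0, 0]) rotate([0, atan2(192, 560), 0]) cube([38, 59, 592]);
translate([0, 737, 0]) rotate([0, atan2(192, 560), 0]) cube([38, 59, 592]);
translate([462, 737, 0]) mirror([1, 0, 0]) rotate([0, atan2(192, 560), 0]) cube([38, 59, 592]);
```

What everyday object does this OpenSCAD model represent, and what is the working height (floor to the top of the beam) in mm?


A sawhorse. The overall height is 632 mm.

A beam across two mirrored pairs of raked legs — a sawhorse. The beam's underside is at z = 560 (matching the legs' vertical rise in atan2(192, 560)) and the beam is 72 mm tall, so its top is at 560 + 72 = 632 mm. The raked legs top out at the beam's underside, so that is the highest point.


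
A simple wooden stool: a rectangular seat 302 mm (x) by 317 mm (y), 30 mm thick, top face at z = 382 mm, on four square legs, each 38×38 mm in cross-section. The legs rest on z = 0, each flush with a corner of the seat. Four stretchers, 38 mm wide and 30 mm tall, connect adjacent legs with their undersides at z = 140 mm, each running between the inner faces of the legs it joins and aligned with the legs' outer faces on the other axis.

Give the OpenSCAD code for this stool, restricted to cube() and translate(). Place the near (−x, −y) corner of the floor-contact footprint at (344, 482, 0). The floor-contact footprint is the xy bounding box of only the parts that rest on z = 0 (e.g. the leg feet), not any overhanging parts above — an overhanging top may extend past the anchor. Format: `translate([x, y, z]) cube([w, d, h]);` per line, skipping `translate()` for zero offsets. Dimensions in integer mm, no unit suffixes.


translate([344, 482, 352]) cube([302, 317, 30]);
translate([344, 482, 0]) cube([38, 38, 352]);
translate([608, 482, 0]) cube([38, 38, 352]);
translate([344, 761, 0]) cube([38, 38, 352]);
translate([608, 761, 0]) cube([38, 38, 352]);
translate([382, 482, 140]) cube([226, 38, 30]);
translate([382, 761, 140]) cube([226, 38, 30]);
translate([344, 520, 140]) cube([38, 241, 30]);
translate([608, 520, 140]) cube([38, 241, 30]);
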